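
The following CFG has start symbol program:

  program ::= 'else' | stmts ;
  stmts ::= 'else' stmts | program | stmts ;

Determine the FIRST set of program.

{ 'else' }

program ::= 'else' contributes {'else'}.
From program ::= stmts ;: add FIRST(stmts) = { 'else' }.
Union: FIRST(program) = { 'else' }.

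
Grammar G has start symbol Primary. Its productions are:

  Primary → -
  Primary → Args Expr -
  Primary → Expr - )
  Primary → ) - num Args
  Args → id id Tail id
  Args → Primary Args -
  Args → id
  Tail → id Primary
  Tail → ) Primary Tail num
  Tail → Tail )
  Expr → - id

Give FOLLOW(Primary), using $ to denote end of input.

{ $, ), -, id, num }

Primary is the start symbol, so $ ∈ FOLLOW(Primary).
In Args → Primary Args -: add FIRST(Args -) = { ), -, id }.
In Tail → id Primary: Primary is at the end, add FOLLOW(Tail) = { ), id, num }.
In Tail → ) Primary Tail num: add FIRST(Tail num) = { ), id }.
Union: FOLLOW(Primary) = { $, ), -, id, num }.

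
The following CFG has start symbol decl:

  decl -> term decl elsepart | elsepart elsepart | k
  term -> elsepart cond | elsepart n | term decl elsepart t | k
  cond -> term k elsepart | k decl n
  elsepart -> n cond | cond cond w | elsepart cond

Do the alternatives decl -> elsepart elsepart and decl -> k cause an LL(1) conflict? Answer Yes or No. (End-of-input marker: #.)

FIRST(elsepart elsepart) = { k, n } and FIRST(k) = { k }.
Both contain k, so the two alternatives are not disjoint — LL(1) conflict.

Yes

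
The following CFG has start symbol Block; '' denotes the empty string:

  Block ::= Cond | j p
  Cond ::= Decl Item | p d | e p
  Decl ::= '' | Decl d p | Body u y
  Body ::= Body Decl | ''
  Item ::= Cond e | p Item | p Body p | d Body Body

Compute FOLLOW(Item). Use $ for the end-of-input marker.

In Cond ::= Decl Item: Item is at the end, add FOLLOW(Cond) = { $, e }.
In Item ::= p Item: Item is at the end, add FOLLOW(Item) = { $, e }.
Union: FOLLOW(Item) = { $, e }.

{ $, e }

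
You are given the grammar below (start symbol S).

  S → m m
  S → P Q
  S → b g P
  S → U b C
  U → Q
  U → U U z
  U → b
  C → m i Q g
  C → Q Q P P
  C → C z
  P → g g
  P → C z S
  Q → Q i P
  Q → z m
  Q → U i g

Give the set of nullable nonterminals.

No nonterminal has an empty production or an RHS whose symbols are all nullable.

{ } (none)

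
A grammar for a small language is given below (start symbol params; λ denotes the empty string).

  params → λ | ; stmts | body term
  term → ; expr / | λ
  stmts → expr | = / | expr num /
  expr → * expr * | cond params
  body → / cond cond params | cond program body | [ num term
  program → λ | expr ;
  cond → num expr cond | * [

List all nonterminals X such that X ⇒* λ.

Directly nullable (have an λ-production): params, term, program.
No other nonterminal has a production whose RHS symbols are all nullable.

{ params, program, term }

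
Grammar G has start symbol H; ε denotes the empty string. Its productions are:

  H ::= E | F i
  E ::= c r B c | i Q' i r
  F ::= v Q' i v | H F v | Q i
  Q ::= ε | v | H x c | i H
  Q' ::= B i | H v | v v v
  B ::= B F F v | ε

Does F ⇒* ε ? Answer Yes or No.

Nullable nonterminals: B, Q.
No production of F has an RHS whose symbols are all nullable, so F is not nullable.

No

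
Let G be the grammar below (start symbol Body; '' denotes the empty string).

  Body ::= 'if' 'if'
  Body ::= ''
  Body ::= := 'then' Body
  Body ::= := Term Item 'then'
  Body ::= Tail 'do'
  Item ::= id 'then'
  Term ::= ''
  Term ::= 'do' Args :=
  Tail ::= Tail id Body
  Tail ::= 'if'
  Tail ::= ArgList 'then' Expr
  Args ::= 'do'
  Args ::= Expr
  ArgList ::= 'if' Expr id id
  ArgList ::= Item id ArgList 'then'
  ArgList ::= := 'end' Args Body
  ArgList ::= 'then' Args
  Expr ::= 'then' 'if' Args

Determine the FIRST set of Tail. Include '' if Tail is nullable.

From Tail ::= Tail id Body: add FIRST(Tail) = { 'if', 'then', :=, id }.
Tail ::= 'if' contributes {'if'}.
From Tail ::= ArgList 'then' Expr: add FIRST(ArgList) = { 'if', 'then', :=, id }.
Union: FIRST(Tail) = { 'if', 'then', :=, id }.

{ 'if', 'then', :=, id }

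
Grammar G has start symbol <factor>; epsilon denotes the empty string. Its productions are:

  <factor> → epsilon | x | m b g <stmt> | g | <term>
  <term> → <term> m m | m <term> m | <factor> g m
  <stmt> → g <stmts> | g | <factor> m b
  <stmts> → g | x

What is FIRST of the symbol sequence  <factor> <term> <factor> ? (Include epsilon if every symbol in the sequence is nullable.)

{ g, m, x }

Add FIRST(<factor>)\{epsilon} = { g, m, x }; <factor> is nullable, continue.
Add FIRST(<term>) = { g, m, x }; <term> is not nullable, stop.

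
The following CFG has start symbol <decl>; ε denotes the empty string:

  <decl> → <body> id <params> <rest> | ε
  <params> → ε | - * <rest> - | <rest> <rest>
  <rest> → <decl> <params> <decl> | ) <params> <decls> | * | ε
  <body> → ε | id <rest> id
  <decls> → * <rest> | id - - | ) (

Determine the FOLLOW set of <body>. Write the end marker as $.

{ id }

In <decl> → <body> id <params> <rest>: add FIRST(id <params> <rest>) = { id }.
Union: FOLLOW(<body>) = { id }.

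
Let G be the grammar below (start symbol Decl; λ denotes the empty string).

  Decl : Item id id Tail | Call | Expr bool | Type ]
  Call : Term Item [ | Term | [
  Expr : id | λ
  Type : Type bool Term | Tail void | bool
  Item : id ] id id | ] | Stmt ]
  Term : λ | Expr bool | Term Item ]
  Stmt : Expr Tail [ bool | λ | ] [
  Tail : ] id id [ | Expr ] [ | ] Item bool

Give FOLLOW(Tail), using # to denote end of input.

In Decl : Item id id Tail: Tail is at the end, add FOLLOW(Decl) = { # }.
In Type : Tail void: add FIRST(void) = { void }.
In Stmt : Expr Tail [ bool: add FIRST([ bool) = { [ }.
Union: FOLLOW(Tail) = { #, [, void }.

{ #, [, void }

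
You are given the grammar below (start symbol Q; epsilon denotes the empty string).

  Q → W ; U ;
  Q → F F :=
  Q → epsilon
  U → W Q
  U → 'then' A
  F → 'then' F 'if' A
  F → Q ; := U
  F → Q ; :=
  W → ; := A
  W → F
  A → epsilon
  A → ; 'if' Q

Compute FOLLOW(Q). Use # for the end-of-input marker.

{ #, 'if', 'then', :=, ; }

Q is the start symbol, so # ∈ FOLLOW(Q).
In U → W Q: Q is at the end, add FOLLOW(U) = { 'if', 'then', :=, ; }.
In F → Q ; := U: add FIRST(; := U) = { ; }.
In F → Q ; :=: add FIRST(; :=) = { ; }.
In A → ; 'if' Q: Q is at the end, add FOLLOW(A) = { 'if', 'then', :=, ; }.
Union: FOLLOW(Q) = { #, 'if', 'then', :=, ; }.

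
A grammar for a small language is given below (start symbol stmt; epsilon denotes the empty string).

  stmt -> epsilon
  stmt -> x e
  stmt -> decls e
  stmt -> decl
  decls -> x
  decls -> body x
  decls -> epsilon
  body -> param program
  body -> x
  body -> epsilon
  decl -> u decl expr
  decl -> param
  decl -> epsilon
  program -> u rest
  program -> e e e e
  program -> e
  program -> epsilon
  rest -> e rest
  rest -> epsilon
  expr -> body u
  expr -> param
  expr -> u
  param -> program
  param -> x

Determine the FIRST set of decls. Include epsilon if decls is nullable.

decls -> x contributes {x}.
From decls -> body x: body nullable, take FIRST(body) ∪ {x} = { e, u, x }.
decls -> epsilon contributes epsilon.
Union: FIRST(decls) = { e, u, x, epsilon }.

{ e, u, x, epsilon }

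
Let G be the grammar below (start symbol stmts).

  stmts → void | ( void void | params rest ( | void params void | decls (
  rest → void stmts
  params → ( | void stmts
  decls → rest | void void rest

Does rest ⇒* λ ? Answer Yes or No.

No

No nonterminal in this grammar is nullable.
No production of rest has an RHS whose symbols are all nullable, so rest is not nullable.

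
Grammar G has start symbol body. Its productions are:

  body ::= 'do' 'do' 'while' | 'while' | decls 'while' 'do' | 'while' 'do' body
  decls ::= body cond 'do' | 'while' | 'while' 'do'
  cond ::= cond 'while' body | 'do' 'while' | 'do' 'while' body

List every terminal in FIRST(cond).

{ 'do' }

From cond ::= cond 'while' body: add FIRST(cond) = { 'do' }.
cond ::= 'do' 'while' contributes {'do'}.
cond ::= 'do' 'while' body contributes {'do'}.
Union: FIRST(cond) = { 'do' }.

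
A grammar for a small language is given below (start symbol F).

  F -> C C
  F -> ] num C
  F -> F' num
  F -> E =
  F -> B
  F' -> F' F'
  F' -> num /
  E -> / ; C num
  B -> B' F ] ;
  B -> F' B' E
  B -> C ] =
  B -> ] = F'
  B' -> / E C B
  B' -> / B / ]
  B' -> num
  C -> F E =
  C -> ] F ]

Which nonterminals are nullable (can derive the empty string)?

No nonterminal has an empty production or an RHS whose symbols are all nullable.

{ } (none)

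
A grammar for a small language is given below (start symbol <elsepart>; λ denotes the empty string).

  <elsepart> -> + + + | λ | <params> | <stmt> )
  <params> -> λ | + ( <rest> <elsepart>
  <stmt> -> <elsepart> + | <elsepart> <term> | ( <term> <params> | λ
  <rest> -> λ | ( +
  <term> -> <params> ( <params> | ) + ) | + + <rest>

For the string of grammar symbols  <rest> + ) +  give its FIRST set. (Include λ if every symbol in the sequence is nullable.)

Add FIRST(<rest>)\{λ} = { ( }; <rest> is nullable, continue.
+ is a terminal; add {+} and stop.

{ (, + }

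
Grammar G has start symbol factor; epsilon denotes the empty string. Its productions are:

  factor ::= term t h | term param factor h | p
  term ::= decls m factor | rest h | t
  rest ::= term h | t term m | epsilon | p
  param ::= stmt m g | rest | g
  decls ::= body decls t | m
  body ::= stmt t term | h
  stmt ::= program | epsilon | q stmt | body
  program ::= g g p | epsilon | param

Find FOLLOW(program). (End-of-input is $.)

{ m, t }

In stmt ::= program: program is at the end, add FOLLOW(stmt) = { m, t }.
Union: FOLLOW(program) = { m, t }.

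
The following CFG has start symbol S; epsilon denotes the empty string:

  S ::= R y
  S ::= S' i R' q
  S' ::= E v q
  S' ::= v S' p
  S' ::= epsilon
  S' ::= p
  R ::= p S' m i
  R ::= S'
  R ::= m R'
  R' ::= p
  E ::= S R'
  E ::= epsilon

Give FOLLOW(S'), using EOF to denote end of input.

{ i, m, p, y }

In S ::= S' i R' q: add FIRST(i R' q) = { i }.
In S' ::= v S' p: add FIRST(p) = { p }.
In R ::= p S' m i: add FIRST(m i) = { m }.
In R ::= S': S' is at the end, add FOLLOW(R) = { y }.
Union: FOLLOW(S') = { i, m, p, y }.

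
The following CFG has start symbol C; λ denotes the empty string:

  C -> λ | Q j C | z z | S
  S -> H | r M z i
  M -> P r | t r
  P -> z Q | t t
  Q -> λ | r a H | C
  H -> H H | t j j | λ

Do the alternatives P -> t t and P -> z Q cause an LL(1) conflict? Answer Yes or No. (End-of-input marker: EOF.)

No

FIRST(t t) = { t } and FIRST(z Q) = { z }.
The FIRST sets are disjoint and neither alternative is nullable — no conflict.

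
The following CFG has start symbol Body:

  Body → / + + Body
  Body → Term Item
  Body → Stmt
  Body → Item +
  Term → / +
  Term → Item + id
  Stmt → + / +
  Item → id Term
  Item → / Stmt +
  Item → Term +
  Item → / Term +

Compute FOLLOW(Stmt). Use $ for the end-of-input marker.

{ $, + }

In Body → Stmt: Stmt is at the end, add FOLLOW(Body) = { $ }.
In Item → / Stmt +: add FIRST(+) = { + }.
Union: FOLLOW(Stmt) = { $, + }.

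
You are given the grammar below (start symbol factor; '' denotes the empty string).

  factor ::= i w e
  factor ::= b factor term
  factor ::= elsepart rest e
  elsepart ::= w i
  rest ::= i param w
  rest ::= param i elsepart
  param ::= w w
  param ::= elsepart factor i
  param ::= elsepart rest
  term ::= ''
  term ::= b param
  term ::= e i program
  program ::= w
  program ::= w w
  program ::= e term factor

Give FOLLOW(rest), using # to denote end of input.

{ #, b, e, i, w }

In factor ::= elsepart rest e: add FIRST(e) = { e }.
In param ::= elsepart rest: rest is at the end, add FOLLOW(param) = { #, b, e, i, w }.
Union: FOLLOW(rest) = { #, b, e, i, w }.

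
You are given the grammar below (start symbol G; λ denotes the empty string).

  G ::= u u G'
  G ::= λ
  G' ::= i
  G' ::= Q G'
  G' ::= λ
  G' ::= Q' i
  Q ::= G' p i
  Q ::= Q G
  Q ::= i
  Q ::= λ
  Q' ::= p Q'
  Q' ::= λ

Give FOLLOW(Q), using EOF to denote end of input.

{ EOF, i, p, u }

In G' ::= Q G': add FIRST(G')\{λ} = { i, p, u }.
  Since G' is nullable, also add FOLLOW(G') = { EOF, i, p, u }.
In Q ::= Q G: add FIRST(G)\{λ} = { u }.
  Since G is nullable, also add FOLLOW(Q) = { EOF, i, p, u }.
Union: FOLLOW(Q) = { EOF, i, p, u }.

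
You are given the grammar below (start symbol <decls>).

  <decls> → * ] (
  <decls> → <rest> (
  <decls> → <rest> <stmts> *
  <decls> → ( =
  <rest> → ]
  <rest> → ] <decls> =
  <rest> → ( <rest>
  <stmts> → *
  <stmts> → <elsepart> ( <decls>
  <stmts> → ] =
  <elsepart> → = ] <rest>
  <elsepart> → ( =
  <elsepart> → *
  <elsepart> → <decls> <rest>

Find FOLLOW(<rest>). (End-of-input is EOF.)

{ (, *, =, ] }

In <decls> → <rest> (: add FIRST(() = { ( }.
In <decls> → <rest> <stmts> *: add FIRST(<stmts> *) = { (, *, =, ] }.
In <rest> → ( <rest>: <rest> is at the end, add FOLLOW(<rest>) = { (, *, =, ] }.
In <elsepart> → = ] <rest>: <rest> is at the end, add FOLLOW(<elsepart>) = { ( }.
In <elsepart> → <decls> <rest>: <rest> is at the end, add FOLLOW(<elsepart>) = { ( }.
Union: FOLLOW(<rest>) = { (, *, =, ] }.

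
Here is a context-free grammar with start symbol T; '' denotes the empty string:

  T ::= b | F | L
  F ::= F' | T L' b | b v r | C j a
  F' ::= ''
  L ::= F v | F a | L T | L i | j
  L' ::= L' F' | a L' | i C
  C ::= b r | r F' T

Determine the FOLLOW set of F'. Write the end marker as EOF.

{ EOF, a, b, i, j, r, v }

In F ::= F': F' is at the end, add FOLLOW(F) = { EOF, a, b, i, j, r, v }.
In L' ::= L' F': F' is at the end, add FOLLOW(L') = { b }.
In C ::= r F' T: add FIRST(T)\{''} = { a, b, i, j, r, v }.
  Since T is nullable, also add FOLLOW(C) = { b, j }.
Union: FOLLOW(F') = { EOF, a, b, i, j, r, v }.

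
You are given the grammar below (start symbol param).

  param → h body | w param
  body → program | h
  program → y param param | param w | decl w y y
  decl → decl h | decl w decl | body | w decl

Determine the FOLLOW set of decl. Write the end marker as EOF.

{ h, w }

In program → decl w y y: add FIRST(w y y) = { w }.
In decl → decl h: add FIRST(h) = { h }.
In decl → decl w decl: add FIRST(w decl) = { w }.
In decl → decl w decl: decl is at the end, add FOLLOW(decl) = { h, w }.
In decl → w decl: decl is at the end, add FOLLOW(decl) = { h, w }.
Union: FOLLOW(decl) = { h, w }.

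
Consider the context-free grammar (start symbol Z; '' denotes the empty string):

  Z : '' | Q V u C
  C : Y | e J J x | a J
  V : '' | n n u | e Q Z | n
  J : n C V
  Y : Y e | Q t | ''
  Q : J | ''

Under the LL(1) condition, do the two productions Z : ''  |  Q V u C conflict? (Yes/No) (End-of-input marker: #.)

Yes

FIRST('') = { '' } and FIRST(Q V u C) = { e, n, u }.
The first alternative is nullable and FOLLOW(Z) = { #, e, n, t, u, x } shares e with FIRST of the second — conflict.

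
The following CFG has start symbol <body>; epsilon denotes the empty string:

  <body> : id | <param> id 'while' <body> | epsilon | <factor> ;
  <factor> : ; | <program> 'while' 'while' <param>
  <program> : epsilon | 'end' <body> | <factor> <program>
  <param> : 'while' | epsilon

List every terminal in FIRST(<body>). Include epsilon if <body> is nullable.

<body> : id contributes {id}.
From <body> : <param> id 'while' <body>: <param> nullable, take FIRST(<param>) ∪ {id} = { 'while', id }.
<body> : epsilon contributes epsilon.
From <body> : <factor> ;: add FIRST(<factor>) = { 'end', 'while', ; }.
Union: FIRST(<body>) = { 'end', 'while', ;, id, epsilon }.

{ 'end', 'while', ;, id, epsilon }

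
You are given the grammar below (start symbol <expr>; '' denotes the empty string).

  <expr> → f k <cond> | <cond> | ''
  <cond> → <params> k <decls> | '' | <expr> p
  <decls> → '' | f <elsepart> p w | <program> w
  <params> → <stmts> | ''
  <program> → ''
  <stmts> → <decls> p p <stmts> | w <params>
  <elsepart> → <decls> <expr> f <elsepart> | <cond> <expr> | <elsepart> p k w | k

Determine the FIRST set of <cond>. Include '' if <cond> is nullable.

From <cond> → <params> k <decls>: <params> nullable, take FIRST(<params>) ∪ {k} = { f, k, p, w }.
<cond> → '' contributes ''.
From <cond> → <expr> p: <expr> nullable, take FIRST(<expr>) ∪ {p} = { f, k, p, w }.
Union: FIRST(<cond>) = { f, k, p, w, '' }.

{ f, k, p, w, '' }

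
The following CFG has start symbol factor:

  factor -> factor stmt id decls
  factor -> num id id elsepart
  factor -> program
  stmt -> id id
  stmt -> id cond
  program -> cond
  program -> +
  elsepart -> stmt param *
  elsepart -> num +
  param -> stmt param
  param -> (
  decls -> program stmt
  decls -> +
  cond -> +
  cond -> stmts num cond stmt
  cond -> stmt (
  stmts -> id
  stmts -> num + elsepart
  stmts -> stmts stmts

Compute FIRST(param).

{ (, id }

From param -> stmt param: add FIRST(stmt) = { id }.
param -> ( contributes {(}.
Union: FIRST(param) = { (, id }.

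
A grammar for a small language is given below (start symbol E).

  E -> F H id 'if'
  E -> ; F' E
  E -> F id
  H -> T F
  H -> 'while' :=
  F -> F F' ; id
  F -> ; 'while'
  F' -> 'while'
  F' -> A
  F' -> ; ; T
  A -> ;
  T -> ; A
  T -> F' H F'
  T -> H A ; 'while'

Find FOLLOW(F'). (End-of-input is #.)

{ 'while', ; }

In E -> ; F' E: add FIRST(E) = { ; }.
In F -> F F' ; id: add FIRST(; id) = { ; }.
In T -> F' H F': add FIRST(H F') = { 'while', ; }.
In T -> F' H F': F' is at the end, add FOLLOW(T) = { 'while', ; }.
Union: FOLLOW(F') = { 'while', ; }.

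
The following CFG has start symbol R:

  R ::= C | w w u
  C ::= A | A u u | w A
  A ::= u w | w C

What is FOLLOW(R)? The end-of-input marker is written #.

{ # }

R is the start symbol, so # ∈ FOLLOW(R).
Union: FOLLOW(R) = { # }.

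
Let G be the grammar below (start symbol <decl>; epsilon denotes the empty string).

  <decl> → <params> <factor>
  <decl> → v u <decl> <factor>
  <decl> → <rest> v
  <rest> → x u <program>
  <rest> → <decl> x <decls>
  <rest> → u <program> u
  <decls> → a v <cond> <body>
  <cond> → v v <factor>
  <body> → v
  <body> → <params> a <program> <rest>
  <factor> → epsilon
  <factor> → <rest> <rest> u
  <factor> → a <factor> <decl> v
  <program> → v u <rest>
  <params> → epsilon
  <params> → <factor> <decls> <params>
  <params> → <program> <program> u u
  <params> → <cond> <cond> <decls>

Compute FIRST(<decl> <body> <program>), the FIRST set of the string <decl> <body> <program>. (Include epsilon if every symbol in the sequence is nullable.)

{ a, u, v, x }

Add FIRST(<decl>)\{epsilon} = { a, u, v, x }; <decl> is nullable, continue.
Add FIRST(<body>) = { a, u, v, x }; <body> is not nullable, stop.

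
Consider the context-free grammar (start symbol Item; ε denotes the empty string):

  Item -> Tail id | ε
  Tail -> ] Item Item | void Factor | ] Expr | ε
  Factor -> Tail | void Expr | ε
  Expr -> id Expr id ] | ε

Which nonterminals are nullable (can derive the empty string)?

Directly nullable (have an ε-production): Item, Tail, Factor, Expr.

{ Expr, Factor, Item, Tail }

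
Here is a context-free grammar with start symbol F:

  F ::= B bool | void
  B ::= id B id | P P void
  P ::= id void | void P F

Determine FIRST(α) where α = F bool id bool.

Add FIRST(F) = { id, void }; F is not nullable, stop.

{ id, void }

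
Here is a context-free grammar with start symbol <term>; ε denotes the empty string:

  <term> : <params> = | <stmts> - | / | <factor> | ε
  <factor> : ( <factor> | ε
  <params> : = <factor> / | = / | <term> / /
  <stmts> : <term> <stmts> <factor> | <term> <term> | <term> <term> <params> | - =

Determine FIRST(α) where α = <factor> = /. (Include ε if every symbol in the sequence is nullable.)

Add FIRST(<factor>)\{ε} = { ( }; <factor> is nullable, continue.
= is a terminal; add {=} and stop.

{ (, = }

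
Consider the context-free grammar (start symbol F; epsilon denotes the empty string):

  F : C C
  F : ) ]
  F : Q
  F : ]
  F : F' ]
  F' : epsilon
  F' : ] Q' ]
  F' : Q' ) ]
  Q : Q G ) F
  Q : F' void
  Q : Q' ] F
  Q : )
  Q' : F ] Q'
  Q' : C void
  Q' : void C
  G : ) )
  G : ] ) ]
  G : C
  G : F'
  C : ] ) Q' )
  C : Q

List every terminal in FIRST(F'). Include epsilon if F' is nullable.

F' : epsilon contributes epsilon.
F' : ] Q' ] contributes {]}.
From F' : Q' ) ]: add FIRST(Q') = { ), ], void }.
Union: FIRST(F') = { ), ], void, epsilon }.

{ ), ], void, epsilon }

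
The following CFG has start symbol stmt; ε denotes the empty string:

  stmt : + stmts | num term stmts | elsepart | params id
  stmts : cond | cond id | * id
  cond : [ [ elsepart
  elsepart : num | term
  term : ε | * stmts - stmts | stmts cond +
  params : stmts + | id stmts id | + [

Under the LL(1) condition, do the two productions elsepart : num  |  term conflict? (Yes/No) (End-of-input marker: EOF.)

FIRST(num) = { num } and FIRST(term) = { *, [, ε }.
The second is nullable but FOLLOW(elsepart) = { EOF, *, +, -, [, id } is disjoint from FIRST of the first.

No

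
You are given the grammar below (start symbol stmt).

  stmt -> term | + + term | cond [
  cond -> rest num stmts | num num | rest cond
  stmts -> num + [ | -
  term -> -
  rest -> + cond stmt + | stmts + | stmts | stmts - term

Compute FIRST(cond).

From cond -> rest num stmts: add FIRST(rest) = { +, -, num }.
cond -> num num contributes {num}.
From cond -> rest cond: add FIRST(rest) = { +, -, num }.
Union: FIRST(cond) = { +, -, num }.

{ +, -, num }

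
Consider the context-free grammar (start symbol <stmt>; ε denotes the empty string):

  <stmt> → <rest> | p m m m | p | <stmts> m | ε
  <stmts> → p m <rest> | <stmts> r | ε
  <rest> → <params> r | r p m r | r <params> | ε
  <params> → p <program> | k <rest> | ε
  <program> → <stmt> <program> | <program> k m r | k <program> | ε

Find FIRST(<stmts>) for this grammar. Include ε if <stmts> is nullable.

<stmts> → p m <rest> contributes {p}.
From <stmts> → <stmts> r: <stmts> nullable, take FIRST(<stmts>) ∪ {r} = { p, r }.
<stmts> → ε contributes ε.
Union: FIRST(<stmts>) = { p, r, ε }.

{ p, r, ε }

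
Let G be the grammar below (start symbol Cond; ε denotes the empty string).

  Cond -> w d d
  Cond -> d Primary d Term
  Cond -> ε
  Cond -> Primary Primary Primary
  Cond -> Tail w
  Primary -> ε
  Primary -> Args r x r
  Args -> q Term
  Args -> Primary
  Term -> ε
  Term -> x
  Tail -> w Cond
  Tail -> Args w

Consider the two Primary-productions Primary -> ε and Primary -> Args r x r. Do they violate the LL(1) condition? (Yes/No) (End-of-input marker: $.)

Yes

FIRST(ε) = { ε } and FIRST(Args r x r) = { q, r }.
The first alternative is nullable and FOLLOW(Primary) = { $, d, q, r, w } shares q with FIRST of the second — conflict.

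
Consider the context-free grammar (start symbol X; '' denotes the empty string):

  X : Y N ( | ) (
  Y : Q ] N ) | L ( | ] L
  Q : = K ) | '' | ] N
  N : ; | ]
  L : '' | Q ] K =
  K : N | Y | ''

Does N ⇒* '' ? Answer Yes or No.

Nullable nonterminals: K, L, Q.
No production of N has an RHS whose symbols are all nullable, so N is not nullable.

No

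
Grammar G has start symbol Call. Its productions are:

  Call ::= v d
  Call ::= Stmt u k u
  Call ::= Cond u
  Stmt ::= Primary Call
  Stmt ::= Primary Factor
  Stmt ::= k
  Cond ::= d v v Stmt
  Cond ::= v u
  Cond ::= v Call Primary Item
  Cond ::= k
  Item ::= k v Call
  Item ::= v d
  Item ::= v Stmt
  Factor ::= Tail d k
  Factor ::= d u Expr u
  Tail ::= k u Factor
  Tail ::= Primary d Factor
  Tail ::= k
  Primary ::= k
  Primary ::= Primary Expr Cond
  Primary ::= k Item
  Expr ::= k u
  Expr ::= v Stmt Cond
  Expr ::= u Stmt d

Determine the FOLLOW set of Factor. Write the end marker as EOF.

{ d, k, u, v }

In Stmt ::= Primary Factor: Factor is at the end, add FOLLOW(Stmt) = { d, k, u, v }.
In Tail ::= k u Factor: Factor is at the end, add FOLLOW(Tail) = { d }.
In Tail ::= Primary d Factor: Factor is at the end, add FOLLOW(Tail) = { d }.
Union: FOLLOW(Factor) = { d, k, u, v }.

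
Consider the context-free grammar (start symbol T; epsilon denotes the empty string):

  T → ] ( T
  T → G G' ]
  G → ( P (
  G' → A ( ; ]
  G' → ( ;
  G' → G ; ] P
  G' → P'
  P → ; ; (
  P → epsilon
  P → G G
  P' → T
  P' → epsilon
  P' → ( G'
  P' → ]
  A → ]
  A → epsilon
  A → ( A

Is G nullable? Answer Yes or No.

Nullable nonterminals: A, G', P, P'.
No production of G has an RHS whose symbols are all nullable, so G is not nullable.

No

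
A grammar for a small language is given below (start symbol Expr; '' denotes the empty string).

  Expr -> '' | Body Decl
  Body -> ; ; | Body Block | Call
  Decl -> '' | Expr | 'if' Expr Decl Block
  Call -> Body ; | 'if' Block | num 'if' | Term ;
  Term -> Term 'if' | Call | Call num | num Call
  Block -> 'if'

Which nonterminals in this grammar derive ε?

Directly nullable (have an ''-production): Expr, Decl.
No other nonterminal has a production whose RHS symbols are all nullable.

{ Decl, Expr }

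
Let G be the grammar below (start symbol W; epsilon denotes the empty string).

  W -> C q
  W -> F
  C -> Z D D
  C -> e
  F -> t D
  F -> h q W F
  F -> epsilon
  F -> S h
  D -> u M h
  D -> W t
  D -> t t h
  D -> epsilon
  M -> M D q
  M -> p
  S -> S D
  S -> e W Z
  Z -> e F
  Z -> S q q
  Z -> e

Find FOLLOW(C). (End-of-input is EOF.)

In W -> C q: add FIRST(q) = { q }.
Union: FOLLOW(C) = { q }.

{ q }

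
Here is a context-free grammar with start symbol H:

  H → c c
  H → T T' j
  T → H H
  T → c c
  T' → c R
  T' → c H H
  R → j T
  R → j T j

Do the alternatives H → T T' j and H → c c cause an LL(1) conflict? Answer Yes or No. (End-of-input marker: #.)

FIRST(T T' j) = { c } and FIRST(c c) = { c }.
Both contain c, so the two alternatives are not disjoint — LL(1) conflict.

Yes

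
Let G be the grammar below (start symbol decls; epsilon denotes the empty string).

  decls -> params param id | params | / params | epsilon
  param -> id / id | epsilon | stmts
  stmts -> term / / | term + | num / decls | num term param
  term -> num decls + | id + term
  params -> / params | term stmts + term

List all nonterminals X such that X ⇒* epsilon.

{ decls, param }

Directly nullable (have an epsilon-production): decls, param.
No other nonterminal has a production whose RHS symbols are all nullable.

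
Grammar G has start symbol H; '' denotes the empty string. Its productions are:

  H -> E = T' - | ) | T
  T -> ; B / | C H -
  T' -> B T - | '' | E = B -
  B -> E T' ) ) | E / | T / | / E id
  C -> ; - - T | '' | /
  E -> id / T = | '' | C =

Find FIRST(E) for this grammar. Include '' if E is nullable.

E -> id / T = contributes {id}.
E -> '' contributes ''.
From E -> C =: C nullable, take FIRST(C) ∪ {=} = { /, ;, = }.
Union: FIRST(E) = { /, ;, =, id, '' }.

{ /, ;, =, id, '' }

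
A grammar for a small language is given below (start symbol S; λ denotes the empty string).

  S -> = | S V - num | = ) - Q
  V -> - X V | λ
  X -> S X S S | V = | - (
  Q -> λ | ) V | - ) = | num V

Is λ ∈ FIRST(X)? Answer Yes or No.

Nullable nonterminals: Q, V.
No production of X has an RHS whose symbols are all nullable, so X is not nullable.

No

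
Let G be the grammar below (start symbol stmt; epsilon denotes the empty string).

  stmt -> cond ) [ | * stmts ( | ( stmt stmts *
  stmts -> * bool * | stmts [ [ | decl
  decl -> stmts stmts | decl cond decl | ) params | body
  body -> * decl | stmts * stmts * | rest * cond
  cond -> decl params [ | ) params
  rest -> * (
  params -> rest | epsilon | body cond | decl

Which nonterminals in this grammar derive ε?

Directly nullable (have an epsilon-production): params.
No other nonterminal has a production whose RHS symbols are all nullable.

{ params }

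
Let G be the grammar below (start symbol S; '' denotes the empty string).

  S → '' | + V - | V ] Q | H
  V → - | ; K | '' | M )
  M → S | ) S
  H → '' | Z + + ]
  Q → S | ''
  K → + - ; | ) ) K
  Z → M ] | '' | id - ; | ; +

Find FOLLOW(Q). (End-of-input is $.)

In S → V ] Q: Q is at the end, add FOLLOW(S) = { $, ), ] }.
Union: FOLLOW(Q) = { $, ), ] }.

{ $, ), ] }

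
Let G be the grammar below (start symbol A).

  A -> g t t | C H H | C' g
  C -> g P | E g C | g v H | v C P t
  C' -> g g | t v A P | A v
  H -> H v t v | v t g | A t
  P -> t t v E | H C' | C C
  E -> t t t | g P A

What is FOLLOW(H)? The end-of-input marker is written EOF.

{ EOF, g, t, v }

In A -> C H H: add FIRST(H) = { g, t, v }.
In A -> C H H: H is at the end, add FOLLOW(A) = { EOF, g, t, v }.
In C -> g v H: H is at the end, add FOLLOW(C) = { g, t, v }.
In H -> H v t v: add FIRST(v t v) = { v }.
In P -> H C': add FIRST(C') = { g, t, v }.
Union: FOLLOW(H) = { EOF, g, t, v }.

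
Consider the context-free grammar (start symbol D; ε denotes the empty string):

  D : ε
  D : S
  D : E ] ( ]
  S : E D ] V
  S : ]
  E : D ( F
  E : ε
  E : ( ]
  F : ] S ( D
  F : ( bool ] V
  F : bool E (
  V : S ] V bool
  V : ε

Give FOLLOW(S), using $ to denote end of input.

In D : S: S is at the end, add FOLLOW(D) = { $, (, ] }.
In F : ] S ( D: add FIRST(( D) = { ( }.
In V : S ] V bool: add FIRST(] V bool) = { ] }.
Union: FOLLOW(S) = { $, (, ] }.

{ $, (, ] }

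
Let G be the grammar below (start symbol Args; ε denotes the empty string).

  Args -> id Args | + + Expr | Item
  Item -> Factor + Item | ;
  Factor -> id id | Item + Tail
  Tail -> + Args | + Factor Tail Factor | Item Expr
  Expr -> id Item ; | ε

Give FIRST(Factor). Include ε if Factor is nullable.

Factor -> id id contributes {id}.
From Factor -> Item + Tail: add FIRST(Item) = { ;, id }.
Union: FIRST(Factor) = { ;, id }.

{ ;, id }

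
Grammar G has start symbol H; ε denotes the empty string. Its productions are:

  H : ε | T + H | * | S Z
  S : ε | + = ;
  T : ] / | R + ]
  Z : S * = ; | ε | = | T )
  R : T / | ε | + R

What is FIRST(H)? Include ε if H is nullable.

H : ε contributes ε.
From H : T + H: add FIRST(T) = { +, ] }.
H : * contributes {*}.
From H : S Z: S, Z nullable, take FIRST(S) ∪ FIRST(Z) = { *, +, =, ] }; also ε since the whole RHS is nullable.
Union: FIRST(H) = { *, +, =, ], ε }.

{ *, +, =, ], ε }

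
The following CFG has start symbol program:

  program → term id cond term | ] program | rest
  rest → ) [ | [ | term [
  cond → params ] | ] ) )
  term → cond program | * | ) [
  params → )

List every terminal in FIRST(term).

{ ), *, ] }

From term → cond program: add FIRST(cond) = { ), ] }.
term → * contributes {*}.
term → ) [ contributes {)}.
Union: FIRST(term) = { ), *, ] }.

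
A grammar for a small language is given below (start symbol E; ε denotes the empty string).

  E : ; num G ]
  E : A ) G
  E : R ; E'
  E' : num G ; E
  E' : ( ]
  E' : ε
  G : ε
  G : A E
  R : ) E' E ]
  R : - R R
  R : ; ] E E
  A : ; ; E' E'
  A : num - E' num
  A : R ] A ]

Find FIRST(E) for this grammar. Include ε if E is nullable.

E : ; num G ] contributes {;}.
From E : A ) G: add FIRST(A) = { ), -, ;, num }.
From E : R ; E': add FIRST(R) = { ), -, ; }.
Union: FIRST(E) = { ), -, ;, num }.

{ ), -, ;, num }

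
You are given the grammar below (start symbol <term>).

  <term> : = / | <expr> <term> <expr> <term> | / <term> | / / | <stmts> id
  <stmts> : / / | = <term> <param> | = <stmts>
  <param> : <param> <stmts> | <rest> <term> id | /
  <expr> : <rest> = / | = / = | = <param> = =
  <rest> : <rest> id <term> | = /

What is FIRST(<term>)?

<term> : = / contributes {=}.
From <term> : <expr> <term> <expr> <term>: add FIRST(<expr>) = { = }.
<term> : / <term> contributes {/}.
<term> : / / contributes {/}.
From <term> : <stmts> id: add FIRST(<stmts>) = { /, = }.
Union: FIRST(<term>) = { /, = }.

{ /, = }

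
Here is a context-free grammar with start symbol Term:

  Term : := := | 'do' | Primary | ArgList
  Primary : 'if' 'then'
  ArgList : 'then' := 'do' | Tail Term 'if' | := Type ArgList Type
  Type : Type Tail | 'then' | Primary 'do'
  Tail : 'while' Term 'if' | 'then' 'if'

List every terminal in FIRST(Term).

Term : := := contributes {:=}.
Term : 'do' contributes {'do'}.
From Term : Primary: add FIRST(Primary) = { 'if' }.
From Term : ArgList: add FIRST(ArgList) = { 'then', 'while', := }.
Union: FIRST(Term) = { 'do', 'if', 'then', 'while', := }.

{ 'do', 'if', 'then', 'while', := }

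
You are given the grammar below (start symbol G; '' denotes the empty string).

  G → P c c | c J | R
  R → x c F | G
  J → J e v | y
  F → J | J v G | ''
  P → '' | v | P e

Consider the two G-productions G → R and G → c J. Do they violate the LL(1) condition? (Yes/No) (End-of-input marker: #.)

Yes

FIRST(R) = { c, e, v, x } and FIRST(c J) = { c }.
Both contain c, so the two alternatives are not disjoint — LL(1) conflict.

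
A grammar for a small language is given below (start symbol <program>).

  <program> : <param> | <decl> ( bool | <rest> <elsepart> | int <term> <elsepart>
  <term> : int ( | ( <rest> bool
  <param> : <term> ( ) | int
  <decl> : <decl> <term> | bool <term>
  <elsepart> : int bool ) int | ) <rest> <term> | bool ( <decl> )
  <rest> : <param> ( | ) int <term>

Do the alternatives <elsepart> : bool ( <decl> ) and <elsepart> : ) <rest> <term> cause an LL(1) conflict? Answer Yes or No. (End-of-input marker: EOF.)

FIRST(bool ( <decl> )) = { bool } and FIRST() <rest> <term>) = { ) }.
The FIRST sets are disjoint and neither alternative is nullable — no conflict.

No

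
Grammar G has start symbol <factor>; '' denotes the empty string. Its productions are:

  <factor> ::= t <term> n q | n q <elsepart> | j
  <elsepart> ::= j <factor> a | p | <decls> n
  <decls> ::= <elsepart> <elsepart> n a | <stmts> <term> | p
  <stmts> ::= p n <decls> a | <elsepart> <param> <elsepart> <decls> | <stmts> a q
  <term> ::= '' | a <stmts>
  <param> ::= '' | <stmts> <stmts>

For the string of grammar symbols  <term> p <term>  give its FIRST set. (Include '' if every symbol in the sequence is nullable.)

Add FIRST(<term>)\{''} = { a }; <term> is nullable, continue.
p is a terminal; add {p} and stop.

{ a, p }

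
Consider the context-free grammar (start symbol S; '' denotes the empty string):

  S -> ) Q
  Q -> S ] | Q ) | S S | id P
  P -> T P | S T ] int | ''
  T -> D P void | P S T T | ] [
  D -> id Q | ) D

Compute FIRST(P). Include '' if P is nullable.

{ ), ], id, '' }

From P -> T P: add FIRST(T) = { ), ], id }.
From P -> S T ] int: add FIRST(S) = { ) }.
P -> '' contributes ''.
Union: FIRST(P) = { ), ], id, '' }.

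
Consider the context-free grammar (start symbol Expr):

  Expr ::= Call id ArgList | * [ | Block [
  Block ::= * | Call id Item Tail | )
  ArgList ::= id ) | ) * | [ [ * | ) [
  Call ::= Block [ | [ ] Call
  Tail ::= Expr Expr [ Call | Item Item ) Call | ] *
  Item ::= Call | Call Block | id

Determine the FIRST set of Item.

{ ), *, [, id }

From Item ::= Call: add FIRST(Call) = { ), *, [ }.
From Item ::= Call Block: add FIRST(Call) = { ), *, [ }.
Item ::= id contributes {id}.
Union: FIRST(Item) = { ), *, [, id }.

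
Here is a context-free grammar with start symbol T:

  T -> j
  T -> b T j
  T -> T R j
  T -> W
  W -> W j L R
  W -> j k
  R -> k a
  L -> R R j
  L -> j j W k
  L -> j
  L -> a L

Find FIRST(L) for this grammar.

{ a, j, k }

From L -> R R j: add FIRST(R) = { k }.
L -> j j W k contributes {j}.
L -> j contributes {j}.
L -> a L contributes {a}.
Union: FIRST(L) = { a, j, k }.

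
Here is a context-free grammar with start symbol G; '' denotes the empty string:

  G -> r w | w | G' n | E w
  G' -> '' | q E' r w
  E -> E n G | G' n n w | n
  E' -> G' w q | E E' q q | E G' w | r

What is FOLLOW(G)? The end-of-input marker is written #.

G is the start symbol, so # ∈ FOLLOW(G).
In E -> E n G: G is at the end, add FOLLOW(E) = { n, q, r, w }.
Union: FOLLOW(G) = { #, n, q, r, w }.

{ #, n, q, r, w }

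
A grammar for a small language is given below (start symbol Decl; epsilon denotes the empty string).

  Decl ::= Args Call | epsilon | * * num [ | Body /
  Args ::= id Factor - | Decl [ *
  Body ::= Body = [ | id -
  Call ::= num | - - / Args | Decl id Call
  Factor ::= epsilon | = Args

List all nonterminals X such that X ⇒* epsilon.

{ Decl, Factor }

Directly nullable (have an epsilon-production): Decl, Factor.
No other nonterminal has a production whose RHS symbols are all nullable.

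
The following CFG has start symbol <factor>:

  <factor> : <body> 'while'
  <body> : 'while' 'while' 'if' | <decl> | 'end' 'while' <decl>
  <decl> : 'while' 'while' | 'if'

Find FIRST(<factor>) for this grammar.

From <factor> : <body> 'while': add FIRST(<body>) = { 'end', 'if', 'while' }.
Union: FIRST(<factor>) = { 'end', 'if', 'while' }.

{ 'end', 'if', 'while' }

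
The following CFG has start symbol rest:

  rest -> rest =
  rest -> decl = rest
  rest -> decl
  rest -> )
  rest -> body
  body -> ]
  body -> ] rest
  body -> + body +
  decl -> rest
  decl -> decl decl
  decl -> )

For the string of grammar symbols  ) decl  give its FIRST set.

{ ) }

) is a terminal; add {)} and stop.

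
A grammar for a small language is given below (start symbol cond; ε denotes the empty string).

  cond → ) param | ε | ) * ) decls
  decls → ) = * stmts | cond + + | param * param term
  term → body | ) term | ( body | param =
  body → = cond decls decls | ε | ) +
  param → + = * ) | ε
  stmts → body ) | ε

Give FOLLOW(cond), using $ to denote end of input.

{ $, ), *, + }

cond is the start symbol, so $ ∈ FOLLOW(cond).
In decls → cond + +: add FIRST(+ +) = { + }.
In body → = cond decls decls: add FIRST(decls decls) = { ), *, + }.
Union: FOLLOW(cond) = { $, ), *, + }.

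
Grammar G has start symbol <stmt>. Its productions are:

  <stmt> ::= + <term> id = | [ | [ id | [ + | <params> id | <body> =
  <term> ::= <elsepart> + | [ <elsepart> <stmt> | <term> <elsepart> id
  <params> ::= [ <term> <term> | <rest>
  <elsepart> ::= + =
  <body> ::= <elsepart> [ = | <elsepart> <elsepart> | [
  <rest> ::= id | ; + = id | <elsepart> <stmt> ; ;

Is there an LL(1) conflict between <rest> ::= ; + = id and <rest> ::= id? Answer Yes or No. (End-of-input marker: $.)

No

FIRST(; + = id) = { ; } and FIRST(id) = { id }.
The FIRST sets are disjoint and neither alternative is nullable — no conflict.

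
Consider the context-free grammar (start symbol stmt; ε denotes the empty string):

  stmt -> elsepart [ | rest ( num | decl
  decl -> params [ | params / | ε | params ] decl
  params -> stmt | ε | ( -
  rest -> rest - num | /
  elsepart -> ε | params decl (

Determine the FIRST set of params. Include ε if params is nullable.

From params -> stmt: add FIRST(stmt) = { (, /, [, ], ε } (including ε since stmt is nullable).
params -> ε contributes ε.
params -> ( - contributes {(}.
Union: FIRST(params) = { (, /, [, ], ε }.

{ (, /, [, ], ε }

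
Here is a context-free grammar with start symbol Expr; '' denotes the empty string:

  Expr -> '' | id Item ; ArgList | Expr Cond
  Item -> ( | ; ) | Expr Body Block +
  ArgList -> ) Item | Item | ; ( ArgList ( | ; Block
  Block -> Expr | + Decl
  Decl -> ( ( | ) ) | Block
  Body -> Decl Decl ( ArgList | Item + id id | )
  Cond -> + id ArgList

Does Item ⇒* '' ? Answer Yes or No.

Nullable nonterminals: Block, Decl, Expr.
No production of Item has an RHS whose symbols are all nullable, so Item is not nullable.

No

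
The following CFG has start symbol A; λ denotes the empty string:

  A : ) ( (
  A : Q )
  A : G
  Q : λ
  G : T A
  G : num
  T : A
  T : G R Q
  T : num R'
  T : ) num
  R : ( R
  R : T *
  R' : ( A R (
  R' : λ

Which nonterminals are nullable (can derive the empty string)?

{ Q, R' }

Directly nullable (have an λ-production): Q, R'.
No other nonterminal has a production whose RHS symbols are all nullable.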